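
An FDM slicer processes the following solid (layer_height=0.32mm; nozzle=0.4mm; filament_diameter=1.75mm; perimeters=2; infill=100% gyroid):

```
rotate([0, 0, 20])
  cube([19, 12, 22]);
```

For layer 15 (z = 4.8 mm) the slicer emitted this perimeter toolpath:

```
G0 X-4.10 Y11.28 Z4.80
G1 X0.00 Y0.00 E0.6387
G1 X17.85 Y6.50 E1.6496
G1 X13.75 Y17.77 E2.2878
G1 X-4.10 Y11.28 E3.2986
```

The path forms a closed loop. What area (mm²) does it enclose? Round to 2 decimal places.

227.89 mm²

Apply the shoelace formula to the sequence of (X, Y) vertices; enclosed area = 227.89 mm².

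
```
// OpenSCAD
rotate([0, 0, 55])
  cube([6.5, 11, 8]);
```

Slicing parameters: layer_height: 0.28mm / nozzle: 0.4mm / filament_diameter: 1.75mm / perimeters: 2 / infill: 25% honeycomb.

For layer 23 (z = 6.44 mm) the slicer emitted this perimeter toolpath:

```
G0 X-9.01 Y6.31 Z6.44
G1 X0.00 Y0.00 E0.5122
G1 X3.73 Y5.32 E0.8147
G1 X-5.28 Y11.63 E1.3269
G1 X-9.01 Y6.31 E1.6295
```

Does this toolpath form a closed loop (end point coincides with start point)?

yes

Start point (G0): (-9.01, 6.31). End point (last G1): the path returns to the start — closed.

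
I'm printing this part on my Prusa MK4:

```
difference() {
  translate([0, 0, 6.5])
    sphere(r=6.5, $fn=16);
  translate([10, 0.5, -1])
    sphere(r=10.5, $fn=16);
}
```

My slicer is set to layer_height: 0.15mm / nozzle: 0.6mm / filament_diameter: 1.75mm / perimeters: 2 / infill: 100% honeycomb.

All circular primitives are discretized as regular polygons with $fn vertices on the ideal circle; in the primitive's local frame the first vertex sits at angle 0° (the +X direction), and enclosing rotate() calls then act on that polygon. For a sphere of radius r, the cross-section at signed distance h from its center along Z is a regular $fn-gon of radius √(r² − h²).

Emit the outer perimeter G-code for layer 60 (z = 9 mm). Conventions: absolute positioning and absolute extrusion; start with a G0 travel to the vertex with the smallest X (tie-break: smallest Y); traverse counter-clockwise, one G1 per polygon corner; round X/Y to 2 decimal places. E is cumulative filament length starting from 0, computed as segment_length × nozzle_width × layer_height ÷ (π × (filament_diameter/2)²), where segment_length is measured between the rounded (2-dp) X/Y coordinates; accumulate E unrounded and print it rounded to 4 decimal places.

At z = 9 mm: the r=6.5 sphere slices to a regular 16-gon of circumradius 6.000 (√(r²−h²) with h=2.5 from center); the r=10.5 sphere at (10, 0.5) contributes a regular 16-gon of circumradius √(10.5²−10²) = 3.202; Taking the first minus the rest: starting from the r=6.5 sphere, the r=10.5 sphere at (10, 0.5) misses the remaining region (no effect) — 1 connected region. The outline is a single polygon with 16 vertices. Extrusion per mm of travel: 0.6 × 0.15 / (π × 0.875²) = 0.037418. Accumulating E over each segment gives final E = 1.4012.

G0 X-6.00 Y0.00 Z9.00
G1 X-5.54 Y-2.30 E0.0878
G1 X-4.24 Y-4.24 E0.1751
G1 X-2.30 Y-5.54 E0.2625
G1 X0.00 Y-6.00 E0.3503
G1 X2.30 Y-5.54 E0.4381
G1 X4.24 Y-4.24 E0.5254
G1 X5.54 Y-2.30 E0.6128
G1 X6.00 Y0.00 E0.7006
G1 X5.54 Y2.30 E0.7883
G1 X4.24 Y4.24 E0.8757
G1 X2.30 Y5.54 E0.9631
G1 X0.00 Y6.00 E1.0509
G1 X-2.30 Y5.54 E1.1386
G1 X-4.24 Y4.24 E1.2260
G1 X-5.54 Y2.30 E1.3134
G1 X-6.00 Y0.00 E1.4012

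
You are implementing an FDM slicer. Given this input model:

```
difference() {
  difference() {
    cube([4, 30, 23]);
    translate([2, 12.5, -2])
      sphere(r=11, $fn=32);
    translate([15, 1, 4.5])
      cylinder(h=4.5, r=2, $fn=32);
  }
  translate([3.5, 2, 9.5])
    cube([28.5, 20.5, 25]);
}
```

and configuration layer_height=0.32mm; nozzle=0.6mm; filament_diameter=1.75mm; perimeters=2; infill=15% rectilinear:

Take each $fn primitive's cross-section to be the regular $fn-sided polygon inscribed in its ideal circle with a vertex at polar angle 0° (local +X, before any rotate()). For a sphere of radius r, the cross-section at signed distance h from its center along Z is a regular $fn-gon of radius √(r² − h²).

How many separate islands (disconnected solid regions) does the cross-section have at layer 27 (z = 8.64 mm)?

At z = 8.64 mm: the cube is present — its section is the full 4×30 rectangle; the r=11 sphere at (2, 12.5) slices to a regular 32-gon of circumradius 2.791 (√(r²−h²) with h=10.64 from center); the cylinder at (15, 1): section is a regular 32-gon, circumradius r=2; Taking the first minus the rest: starting from the 4×30 cube, the r=11 sphere at (2, 12.5) partially overlaps it — only the 20.16 mm² overlap (of its 24.32 mm²) is removed, clipping the outline; the r=2 cylinder at (15, 1) misses the remaining region (no effect) — 2 connected regions; the cube at (3.5, 2) is not intersected at this z (z outside [9.5, 34.5]); After the difference (first − rest): none of the subtracted shapes is present at this height, so the result so far is unchanged — 2 connected regions. Overall, the cross-section has 2 separate islands. Island count = 2.

2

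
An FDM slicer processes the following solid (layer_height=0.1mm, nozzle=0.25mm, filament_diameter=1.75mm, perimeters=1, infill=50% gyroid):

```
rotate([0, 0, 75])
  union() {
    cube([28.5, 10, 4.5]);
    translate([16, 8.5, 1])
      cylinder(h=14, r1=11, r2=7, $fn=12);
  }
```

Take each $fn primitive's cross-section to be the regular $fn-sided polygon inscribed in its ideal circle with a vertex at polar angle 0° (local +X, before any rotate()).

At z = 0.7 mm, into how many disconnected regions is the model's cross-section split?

At z = 0.7 mm: the 28.5×10 cube contributes its full rectangle; the cone at (16, 8.5) is not intersected at this z (z outside [1, 15]); Merging all regions: only the 28.5×10 cube is present, so the union is just that shape — 1 connected region; (rotated 75° about Z; rotation is an isometry so areas/perimeters/island counts are preserved). The result has 1 disconnected region.

1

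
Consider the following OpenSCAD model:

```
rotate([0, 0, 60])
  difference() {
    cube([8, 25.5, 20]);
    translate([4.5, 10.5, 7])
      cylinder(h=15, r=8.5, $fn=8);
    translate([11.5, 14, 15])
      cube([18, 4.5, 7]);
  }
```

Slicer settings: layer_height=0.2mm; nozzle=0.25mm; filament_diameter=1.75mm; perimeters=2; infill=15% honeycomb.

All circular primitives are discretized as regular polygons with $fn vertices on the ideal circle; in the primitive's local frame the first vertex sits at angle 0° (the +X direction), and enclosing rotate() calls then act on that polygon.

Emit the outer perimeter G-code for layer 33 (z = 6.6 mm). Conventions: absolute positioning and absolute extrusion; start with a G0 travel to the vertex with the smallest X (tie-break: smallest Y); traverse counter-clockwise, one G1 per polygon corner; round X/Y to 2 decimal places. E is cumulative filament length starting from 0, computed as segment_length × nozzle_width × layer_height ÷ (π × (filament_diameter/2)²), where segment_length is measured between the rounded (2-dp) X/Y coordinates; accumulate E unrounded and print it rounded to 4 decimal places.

G0 X-22.08 Y12.75 Z6.60
G1 X0.00 Y0.00 E0.5300
G1 X4.00 Y6.93 E0.6964
G1 X-18.08 Y19.68 E1.2264
G1 X-22.08 Y12.75 E1.3927

At z = 6.6 mm: the cube is present — its section is the full 8×25.5 rectangle; the cylinder at (4.5, 10.5) does not reach this height (z outside [7, 22]); the cube at (11.5, 14) is not intersected at this z (z outside [15, 22]); Subtracting the remaining from the first: none of the subtracted shapes is present at this height, so the 8×25.5 cube is unchanged — 1 connected region; (rotated 60° about Z; rotation is an isometry so areas/perimeters/island counts are preserved). The outline is a single polygon with 4 vertices. Extrusion per mm of travel: 0.25 × 0.2 / (π × 0.875²) = 0.020788. Accumulating E over each segment gives final E = 1.3927.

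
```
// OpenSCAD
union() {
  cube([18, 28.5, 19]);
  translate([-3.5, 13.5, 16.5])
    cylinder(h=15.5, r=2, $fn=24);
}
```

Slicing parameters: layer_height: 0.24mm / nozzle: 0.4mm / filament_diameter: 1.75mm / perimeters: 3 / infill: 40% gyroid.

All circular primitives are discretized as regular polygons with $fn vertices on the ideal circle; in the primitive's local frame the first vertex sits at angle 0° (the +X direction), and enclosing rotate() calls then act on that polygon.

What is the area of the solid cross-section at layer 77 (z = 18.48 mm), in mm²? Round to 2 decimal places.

525.42 mm²

At z = 18.48 mm: the cube (footprint 18×28.5) is included at this height (area 513.00 mm²); the cylinder at (-3.5, 13.5): section is a regular 24-gon, circumradius r=2 (area = (24/2)·2.000²·sin(360°/24) = 12.42 mm²); Merging all regions: the 2 present regions are separate (no shared area or edge), so areas and boundary lengths simply add and each stays a separate island — area = 525.42 mm². Overall, the cross-section has 2 separate islands. Net area = 525.42 mm².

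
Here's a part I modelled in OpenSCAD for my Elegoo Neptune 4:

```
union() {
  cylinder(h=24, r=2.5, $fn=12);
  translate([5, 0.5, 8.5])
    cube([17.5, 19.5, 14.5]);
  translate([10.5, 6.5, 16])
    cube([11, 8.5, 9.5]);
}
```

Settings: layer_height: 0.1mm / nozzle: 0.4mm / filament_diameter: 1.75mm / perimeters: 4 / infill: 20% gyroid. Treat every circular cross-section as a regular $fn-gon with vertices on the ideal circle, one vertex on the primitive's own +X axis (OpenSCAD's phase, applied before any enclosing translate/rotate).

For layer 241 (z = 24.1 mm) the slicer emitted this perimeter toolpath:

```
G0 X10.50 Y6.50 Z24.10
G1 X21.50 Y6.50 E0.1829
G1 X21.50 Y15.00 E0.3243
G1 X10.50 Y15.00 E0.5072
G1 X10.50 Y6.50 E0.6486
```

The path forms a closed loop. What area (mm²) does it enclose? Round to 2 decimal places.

Apply the shoelace formula to the sequence of (X, Y) vertices; enclosed area = 93.50 mm².

93.50 mm²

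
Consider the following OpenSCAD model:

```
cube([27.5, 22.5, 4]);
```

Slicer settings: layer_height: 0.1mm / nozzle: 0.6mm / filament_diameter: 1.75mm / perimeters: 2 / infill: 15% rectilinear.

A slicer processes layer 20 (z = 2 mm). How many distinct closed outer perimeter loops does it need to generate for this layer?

1

At z = 2 mm: the cube is present — its section is the full 27.5×22.5 rectangle. The result has 1 disconnected region.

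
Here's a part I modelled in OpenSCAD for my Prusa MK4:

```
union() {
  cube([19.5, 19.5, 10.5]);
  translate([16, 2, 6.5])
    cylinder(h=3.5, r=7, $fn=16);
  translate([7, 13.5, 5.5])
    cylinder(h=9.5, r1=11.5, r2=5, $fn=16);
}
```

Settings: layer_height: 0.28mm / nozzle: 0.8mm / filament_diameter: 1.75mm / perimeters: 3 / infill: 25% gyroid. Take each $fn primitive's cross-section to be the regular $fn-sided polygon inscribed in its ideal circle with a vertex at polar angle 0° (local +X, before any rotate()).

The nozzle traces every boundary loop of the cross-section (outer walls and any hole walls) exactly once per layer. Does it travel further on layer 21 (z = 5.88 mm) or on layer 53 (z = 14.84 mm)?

layer 21 (z = 5.88 mm)

Layer 21 (z = 5.88): the 19.5×19.5 cube contributes its full rectangle (perimeter 78.00 mm); the cylinder at (16, 2) is not intersected at this z (z outside [6.5, 10]); the cone at (7, 13.5): at t=0.040 of its height the radius interpolates to r₁+(r₂−r₁)t = 11.240, giving a regular 16-gon of that circumradius (perimeter = 2·16·11.240·sin(180°/16) = 70.17 mm); Taking the union: the regions partially overlap (shared area 273.98 mm²), so the edge portions inside another operand are dropped and the merged outline is re-measured after clipping — boundary = 85.74 mm. So its perimeter = 85.74 mm. Layer 53 (z = 14.84): the cube does not reach this height (z outside [0, 10.5]); the cylinder at (16, 2) does not reach this height (z outside [6.5, 10]); the cone at (7, 13.5) (r1=11.5→r2=5) has section circumradius 5.109 here — a regular 16-gon (perimeter = 2·16·5.109·sin(180°/16) = 31.90 mm); Taking the union: only the cone at (7, 13.5) is present, so the union is just that shape — boundary = 31.90 mm. So its perimeter = 31.90 mm. Layer 21 is larger (85.74 vs 31.90 mm).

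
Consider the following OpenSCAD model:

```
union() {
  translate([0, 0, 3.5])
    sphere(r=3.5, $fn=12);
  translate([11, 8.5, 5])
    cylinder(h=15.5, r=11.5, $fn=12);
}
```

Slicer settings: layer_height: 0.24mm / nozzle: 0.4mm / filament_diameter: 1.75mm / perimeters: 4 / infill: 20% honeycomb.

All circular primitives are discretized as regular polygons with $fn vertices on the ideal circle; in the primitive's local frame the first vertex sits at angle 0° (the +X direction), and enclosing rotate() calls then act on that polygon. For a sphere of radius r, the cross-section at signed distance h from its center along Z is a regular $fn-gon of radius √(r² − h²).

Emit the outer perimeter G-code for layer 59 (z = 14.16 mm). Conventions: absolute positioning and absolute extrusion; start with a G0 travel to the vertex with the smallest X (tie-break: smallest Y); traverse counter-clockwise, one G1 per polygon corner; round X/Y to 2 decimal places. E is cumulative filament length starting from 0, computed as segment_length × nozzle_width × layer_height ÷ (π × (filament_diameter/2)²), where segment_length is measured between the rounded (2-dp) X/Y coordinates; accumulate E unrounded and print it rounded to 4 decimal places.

At z = 14.16 mm: the sphere is not intersected at this z (|z−center|=10.660 > r=3.5); the r=11.5 cylinder at (11, 8.5) gives a regular 12-gon of circumradius 11.5 (constant along its height); Combining (union): only the r=11.5 cylinder at (11, 8.5) is present, so the union is just that shape — 1 connected region. The outline is a single polygon with 12 vertices. Extrusion per mm of travel: 0.4 × 0.24 / (π × 0.875²) = 0.039912. Accumulating E over each segment gives final E = 2.8512.

G0 X-0.50 Y8.50 Z14.16
G1 X1.04 Y2.75 E0.2376
G1 X5.25 Y-1.46 E0.4752
G1 X11.00 Y-3.00 E0.7128
G1 X16.75 Y-1.46 E0.9504
G1 X20.96 Y2.75 E1.1880
G1 X22.50 Y8.50 E1.4256
G1 X20.96 Y14.25 E1.6632
G1 X16.75 Y18.46 E1.9008
G1 X11.00 Y20.00 E2.1384
G1 X5.25 Y18.46 E2.3760
G1 X1.04 Y14.25 E2.6136
G1 X-0.50 Y8.50 E2.8512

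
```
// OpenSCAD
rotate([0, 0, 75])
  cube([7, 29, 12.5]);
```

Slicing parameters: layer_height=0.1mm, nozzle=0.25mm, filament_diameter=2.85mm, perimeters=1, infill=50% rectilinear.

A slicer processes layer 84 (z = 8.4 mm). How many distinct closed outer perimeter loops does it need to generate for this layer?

At z = 8.4 mm: the cube is present — its section is the full 7×29 rectangle; (rotated 75° about Z; rotation is an isometry so areas/perimeters/island counts are preserved). The result has 1 disconnected region.

1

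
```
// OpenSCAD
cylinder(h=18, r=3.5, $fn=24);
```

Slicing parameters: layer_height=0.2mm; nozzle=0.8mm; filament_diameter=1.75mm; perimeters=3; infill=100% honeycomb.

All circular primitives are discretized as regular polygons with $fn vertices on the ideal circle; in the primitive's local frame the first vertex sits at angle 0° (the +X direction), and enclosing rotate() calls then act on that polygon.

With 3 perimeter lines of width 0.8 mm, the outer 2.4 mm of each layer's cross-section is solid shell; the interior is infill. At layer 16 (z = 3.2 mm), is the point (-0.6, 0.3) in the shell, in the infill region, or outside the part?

infill

At z = 3.2 mm: the r=3.5 cylinder gives a regular 24-gon of circumradius 3.5 (constant along its height). Overall, the cross-section is a single solid region. The nearest boundary edge runs (-3.03, 1.75)→(-3.38, 0.91); distance from the point to it = 2.80 mm. The point is inside the cross-section and 2.80 mm from the nearest boundary — more than the 2.4 mm shell width (3 × 0.8), so it's in the infill interior.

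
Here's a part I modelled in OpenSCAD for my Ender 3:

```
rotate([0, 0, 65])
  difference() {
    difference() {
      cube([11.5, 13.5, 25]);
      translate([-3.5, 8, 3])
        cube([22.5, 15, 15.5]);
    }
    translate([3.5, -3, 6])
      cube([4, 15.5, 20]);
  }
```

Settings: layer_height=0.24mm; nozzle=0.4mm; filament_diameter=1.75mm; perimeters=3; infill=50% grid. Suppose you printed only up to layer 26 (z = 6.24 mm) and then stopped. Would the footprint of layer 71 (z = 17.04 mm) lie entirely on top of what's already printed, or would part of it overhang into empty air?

entirely on top

Compare the two slices. At z = 6.24: the cube (footprint 11.5×13.5) is included at this height (area 155.25 mm²); the 22.5×15 cube at (-3.5, 8) contributes its full rectangle (area 337.50 mm²); After the difference (first − rest): starting from the 11.5×13.5 cube (155.25 mm²), the 22.5×15 cube at (-3.5, 8) partially overlaps it — only the 63.25 mm² overlap (of its 337.50 mm²) is removed, clipping the outline — area = 92.00 mm²; the cube at (3.5, -3) is present — its section is the full 4×15.5 rectangle (area 62.00 mm²); Taking the first minus the rest: starting from that combined region (92.00 mm²), the 4×15.5 cube at (3.5, -3) partially overlaps it — only the 32.00 mm² overlap (of its 62.00 mm²) is removed, clipping the outline — area = 60.00 mm²; (whole slice rotated 65° about Z — lengths, areas and connectivity unchanged). At z = 17.04: the cube (footprint 11.5×13.5) is included at this height (area 155.25 mm²); the cube at (-3.5, 8) (footprint 22.5×15) is included at this height (area 337.50 mm²); Subtracting the remaining from the first: starting from the 11.5×13.5 cube (155.25 mm²), the 22.5×15 cube at (-3.5, 8) partially overlaps it — only the 63.25 mm² overlap (of its 337.50 mm²) is removed, clipping the outline — area = 92.00 mm²; the cube at (3.5, -3) (footprint 4×15.5) is included at this height (area 62.00 mm²); After the difference (first − rest): starting from the result so far (92.00 mm²), the 4×15.5 cube at (3.5, -3) partially overlaps it — only the 32.00 mm² overlap (of its 62.00 mm²) is removed, clipping the outline — area = 60.00 mm²; (rotated 65° about Z; rotation is an isometry so areas/perimeters/island counts are preserved). Checking containment: the cross-section at z = 17.04 is a subset of the cross-section at z = 6.24.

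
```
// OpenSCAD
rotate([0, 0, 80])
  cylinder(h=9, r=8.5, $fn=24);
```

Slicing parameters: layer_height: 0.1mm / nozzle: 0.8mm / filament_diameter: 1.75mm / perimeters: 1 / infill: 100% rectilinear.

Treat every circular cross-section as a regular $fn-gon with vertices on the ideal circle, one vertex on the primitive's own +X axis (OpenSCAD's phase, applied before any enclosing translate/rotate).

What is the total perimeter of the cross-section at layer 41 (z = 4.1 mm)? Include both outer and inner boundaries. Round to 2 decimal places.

53.25 mm

At z = 4.1 mm: the cylinder: section is a regular 24-gon, circumradius r=8.5 (perimeter = 2·24·8.500·sin(180°/24) = 53.25 mm); (rotated 80° about Z; rotation is an isometry so areas/perimeters/island counts are preserved). Overall, the cross-section is a single solid region. Total boundary length (outer) = 53.25 mm.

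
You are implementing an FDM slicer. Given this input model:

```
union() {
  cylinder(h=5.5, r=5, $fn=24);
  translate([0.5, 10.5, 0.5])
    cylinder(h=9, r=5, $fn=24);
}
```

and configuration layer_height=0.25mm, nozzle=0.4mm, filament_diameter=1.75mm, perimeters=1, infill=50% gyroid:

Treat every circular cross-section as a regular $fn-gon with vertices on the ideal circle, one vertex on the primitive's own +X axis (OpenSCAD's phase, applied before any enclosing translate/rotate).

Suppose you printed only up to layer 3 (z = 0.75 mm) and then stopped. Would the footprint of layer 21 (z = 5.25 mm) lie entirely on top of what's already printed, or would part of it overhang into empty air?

Compare the two slices. At z = 0.75: the r=5 cylinder contributes a regular 24-gon of circumradius 5 (area = (24/2)·5.000²·sin(360°/24) = 77.65 mm²); the cylinder at (0.5, 10.5): section is a regular 24-gon, circumradius r=5 (area = (24/2)·5.000²·sin(360°/24) = 77.65 mm²); Merging all regions: the 2 present regions are separate (no shared area or edge), so areas and boundary lengths simply add and each stays a separate island — area = 155.29 mm². At z = 5.25: the r=5 cylinder contributes a regular 24-gon of circumradius 5 (area = (24/2)·5.000²·sin(360°/24) = 77.65 mm²); the r=5 cylinder at (0.5, 10.5) gives a regular 24-gon of circumradius 5 (constant along its height) (area = (24/2)·5.000²·sin(360°/24) = 77.65 mm²); Combining (union): the 2 present regions are separate (no shared area or edge), so areas and boundary lengths simply add and each stays a separate island — area = 155.29 mm². Checking containment: the cross-section at z = 5.25 is a subset of the cross-section at z = 0.75.

entirely on top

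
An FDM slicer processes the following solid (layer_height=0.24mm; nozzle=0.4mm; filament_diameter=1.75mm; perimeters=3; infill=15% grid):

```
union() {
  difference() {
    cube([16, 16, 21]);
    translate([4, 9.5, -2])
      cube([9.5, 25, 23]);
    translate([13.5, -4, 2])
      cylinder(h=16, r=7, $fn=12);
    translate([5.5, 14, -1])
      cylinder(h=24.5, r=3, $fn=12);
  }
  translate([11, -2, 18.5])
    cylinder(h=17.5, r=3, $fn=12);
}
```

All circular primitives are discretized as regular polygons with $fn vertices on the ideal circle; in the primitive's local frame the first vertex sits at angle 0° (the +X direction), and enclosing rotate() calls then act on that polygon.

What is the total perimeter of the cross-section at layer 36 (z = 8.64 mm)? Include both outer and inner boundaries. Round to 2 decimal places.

At z = 8.64 mm: the 16×16 cube contributes its full rectangle (perimeter 64.00 mm); the cube at (4, 9.5) (footprint 9.5×25) is included at this height (perimeter 69.00 mm); the cylinder at (13.5, -4): section is a regular 12-gon, circumradius r=7 (perimeter = 2·12·7.000·sin(180°/12) = 43.48 mm); the cylinder at (5.5, 14): section is a regular 12-gon, circumradius r=3 (perimeter = 2·12·3.000·sin(180°/12) = 18.63 mm); After the difference (first − rest): starting from the 16×16 cube, the 9.5×25 cube at (4, 9.5) partially overlaps it — only the 61.75 mm² overlap (of its 237.50 mm²) is removed, clipping the outline; the r=7 cylinder at (13.5, -4) partially overlaps it — only the 17.65 mm² overlap (of its 147.00 mm²) is removed, clipping the outline; the r=3 cylinder at (5.5, 14) partially overlaps it — only the 4.92 mm² overlap (of its 27.00 mm²) is removed, clipping the outline — boundary = 75.91 mm; the cylinder at (11, -2) is not intersected at this z (z outside [18.5, 36]); Merging all regions: only that combined region is present, so the union is just that shape — boundary = 75.91 mm. Overall, the cross-section is a single solid region. Total boundary length (outer) = 75.91 mm.

75.91 mm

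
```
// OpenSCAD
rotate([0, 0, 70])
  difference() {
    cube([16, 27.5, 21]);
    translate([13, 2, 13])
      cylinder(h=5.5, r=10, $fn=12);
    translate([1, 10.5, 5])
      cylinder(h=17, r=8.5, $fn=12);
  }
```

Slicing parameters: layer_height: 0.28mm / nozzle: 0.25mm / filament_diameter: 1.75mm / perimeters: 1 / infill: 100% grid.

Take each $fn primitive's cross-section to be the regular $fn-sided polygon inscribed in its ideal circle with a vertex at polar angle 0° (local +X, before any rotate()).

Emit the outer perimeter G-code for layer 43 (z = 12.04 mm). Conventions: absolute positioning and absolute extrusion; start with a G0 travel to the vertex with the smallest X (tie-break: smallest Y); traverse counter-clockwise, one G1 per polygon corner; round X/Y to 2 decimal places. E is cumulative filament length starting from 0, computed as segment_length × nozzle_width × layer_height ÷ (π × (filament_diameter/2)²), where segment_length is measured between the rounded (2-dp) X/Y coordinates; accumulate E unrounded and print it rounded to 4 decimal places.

G0 X-25.84 Y9.41 Z12.04
G1 X-17.60 Y6.41 E0.2552
G1 X-17.51 Y7.44 E0.2853
G1 X-14.99 Y11.04 E0.4132
G1 X-11.00 Y12.90 E0.5413
G1 X-6.62 Y12.52 E0.6692
G1 X-3.01 Y9.99 E0.7975
G1 X-1.15 Y6.01 E0.9254
G1 X-1.54 Y1.62 E1.0537
G1 X-2.13 Y0.78 E1.0835
G1 X0.00 Y0.00 E1.1495
G1 X5.47 Y15.04 E1.6153
G1 X-20.37 Y24.44 E2.4155
G1 X-25.84 Y9.41 E2.8810

At z = 12.04 mm: the cube (footprint 16×27.5) is included at this height; the cylinder at (13, 2) is absent (z outside [13, 18.5]); the cylinder at (1, 10.5): section is a regular 12-gon, circumradius r=8.5; Subtracting the remaining from the first: starting from the 16×27.5 cube, the r=8.5 cylinder at (1, 10.5) partially overlaps it — only the 125.11 mm² overlap (of its 216.75 mm²) is removed, clipping the outline — 1 connected region; (rotated 70° about Z; rotation is an isometry so areas/perimeters/island counts are preserved). The outline is a single polygon with 13 vertices. Extrusion per mm of travel: 0.25 × 0.28 / (π × 0.875²) = 0.029103. Accumulating E over each segment gives final E = 2.8810.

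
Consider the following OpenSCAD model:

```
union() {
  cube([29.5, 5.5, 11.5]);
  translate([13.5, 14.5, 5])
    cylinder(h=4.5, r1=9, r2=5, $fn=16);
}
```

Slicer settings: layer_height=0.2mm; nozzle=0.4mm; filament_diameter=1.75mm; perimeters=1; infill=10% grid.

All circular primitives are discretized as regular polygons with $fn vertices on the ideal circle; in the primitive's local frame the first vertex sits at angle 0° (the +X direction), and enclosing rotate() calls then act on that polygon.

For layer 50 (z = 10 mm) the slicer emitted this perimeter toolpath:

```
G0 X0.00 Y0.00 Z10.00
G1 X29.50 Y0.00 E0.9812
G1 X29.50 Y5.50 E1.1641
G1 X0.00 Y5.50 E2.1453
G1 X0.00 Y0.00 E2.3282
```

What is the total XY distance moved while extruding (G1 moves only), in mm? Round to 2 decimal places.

Sum the Euclidean lengths of each G1 segment: total = 70.00 mm.

70.00 mm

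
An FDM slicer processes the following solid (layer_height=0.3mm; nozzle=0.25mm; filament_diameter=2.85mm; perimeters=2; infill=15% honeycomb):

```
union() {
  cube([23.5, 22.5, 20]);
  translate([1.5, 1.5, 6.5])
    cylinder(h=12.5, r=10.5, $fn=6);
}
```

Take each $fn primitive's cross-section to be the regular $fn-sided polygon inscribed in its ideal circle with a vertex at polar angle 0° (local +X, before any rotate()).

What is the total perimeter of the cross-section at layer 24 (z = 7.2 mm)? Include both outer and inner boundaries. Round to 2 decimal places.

114.29 mm

At z = 7.2 mm: the cube (footprint 23.5×22.5) is included at this height (perimeter 92.00 mm); the r=10.5 cylinder at (1.5, 1.5) contributes a regular 6-gon of circumradius 10.5 (perimeter = 2·6·10.500·sin(180°/6) = 63.00 mm); Combining (union): the regions partially overlap (shared area 102.60 mm²), so the edge portions inside another operand are dropped and the merged outline is re-measured after clipping — boundary = 114.29 mm. Overall, the cross-section is a single solid region. Total boundary length (outer) = 114.29 mm.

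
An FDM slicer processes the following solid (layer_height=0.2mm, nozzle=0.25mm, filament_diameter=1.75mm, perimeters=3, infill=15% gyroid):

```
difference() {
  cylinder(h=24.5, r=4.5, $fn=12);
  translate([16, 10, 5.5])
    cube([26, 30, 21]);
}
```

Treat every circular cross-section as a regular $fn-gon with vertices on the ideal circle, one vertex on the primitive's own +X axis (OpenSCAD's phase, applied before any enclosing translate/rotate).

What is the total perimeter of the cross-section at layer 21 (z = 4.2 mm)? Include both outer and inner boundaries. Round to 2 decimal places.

27.95 mm

At z = 4.2 mm: the r=4.5 cylinder gives a regular 12-gon of circumradius 4.5 (constant along its height) (perimeter = 2·12·4.500·sin(180°/12) = 27.95 mm); the cube at (16, 10) does not reach this height (z outside [5.5, 26.5]); Taking the first minus the rest: none of the subtracted shapes is present at this height, so the r=4.5 cylinder is unchanged — boundary = 27.95 mm. Overall, the cross-section is a single solid region. Total boundary length (outer) = 27.95 mm.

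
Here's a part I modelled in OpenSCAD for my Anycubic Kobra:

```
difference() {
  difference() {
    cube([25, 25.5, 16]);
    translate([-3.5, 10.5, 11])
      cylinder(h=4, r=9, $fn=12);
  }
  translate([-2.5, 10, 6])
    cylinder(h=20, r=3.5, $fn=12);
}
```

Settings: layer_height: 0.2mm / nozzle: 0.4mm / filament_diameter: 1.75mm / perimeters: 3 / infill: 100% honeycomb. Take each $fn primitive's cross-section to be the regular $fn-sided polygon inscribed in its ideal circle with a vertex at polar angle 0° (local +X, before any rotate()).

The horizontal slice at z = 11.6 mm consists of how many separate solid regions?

1

At z = 11.6 mm: the 25×25.5 cube contributes its full rectangle; the r=9 cylinder at (-3.5, 10.5) gives a regular 12-gon of circumradius 9 (constant along its height); Subtracting the remaining from the first: starting from the 25×25.5 cube, the r=9 cylinder at (-3.5, 10.5) partially overlaps it — only the 61.78 mm² overlap (of its 243.00 mm²) is removed, clipping the outline — 1 connected region; the r=3.5 cylinder at (-2.5, 10) contributes a regular 12-gon of circumradius 3.5; Taking the first minus the rest: starting from the result so far, the r=3.5 cylinder at (-2.5, 10) misses the remaining region (no effect) — 1 connected region. The result has 1 disconnected region.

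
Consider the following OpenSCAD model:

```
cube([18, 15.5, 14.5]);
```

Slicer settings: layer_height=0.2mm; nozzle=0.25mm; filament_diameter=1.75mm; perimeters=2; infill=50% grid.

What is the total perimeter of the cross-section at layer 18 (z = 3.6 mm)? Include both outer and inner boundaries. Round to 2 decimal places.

At z = 3.6 mm: the cube is present — its section is the full 18×15.5 rectangle (perimeter 67.00 mm). Overall, the cross-section is a single solid region. Total boundary length (outer) = 67.00 mm.

67.00 mm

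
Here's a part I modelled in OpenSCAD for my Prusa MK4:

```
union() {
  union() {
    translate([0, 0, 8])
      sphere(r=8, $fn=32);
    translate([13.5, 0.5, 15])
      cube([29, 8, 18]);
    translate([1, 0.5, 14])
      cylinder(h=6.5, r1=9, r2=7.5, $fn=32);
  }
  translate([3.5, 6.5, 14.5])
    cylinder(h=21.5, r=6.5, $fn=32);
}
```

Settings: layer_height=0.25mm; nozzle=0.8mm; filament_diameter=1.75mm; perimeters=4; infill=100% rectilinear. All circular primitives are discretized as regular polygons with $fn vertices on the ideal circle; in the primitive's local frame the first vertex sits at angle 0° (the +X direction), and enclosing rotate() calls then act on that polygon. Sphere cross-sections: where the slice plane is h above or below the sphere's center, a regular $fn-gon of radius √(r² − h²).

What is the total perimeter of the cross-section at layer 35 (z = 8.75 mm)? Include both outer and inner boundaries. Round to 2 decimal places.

49.96 mm

At z = 8.75 mm: the r=8 sphere contributes a regular 32-gon of circumradius √(8²−0.75²) = 7.965 (perimeter = 2·32·7.965·sin(180°/32) = 49.96 mm); the cube at (13.5, 0.5) is not intersected at this z (z outside [15, 33]); the cone at (1, 0.5) is not intersected at this z (z outside [14, 20.5]); Taking the union: only the r=8 sphere is present, so the union is just that shape — boundary = 49.96 mm; the cylinder at (3.5, 6.5) is absent (z outside [14.5, 36]); Combining (union): only the result so far is present, so the union is just that shape — boundary = 49.96 mm. Overall, the cross-section is a single solid region. Total boundary length (outer) = 49.96 mm.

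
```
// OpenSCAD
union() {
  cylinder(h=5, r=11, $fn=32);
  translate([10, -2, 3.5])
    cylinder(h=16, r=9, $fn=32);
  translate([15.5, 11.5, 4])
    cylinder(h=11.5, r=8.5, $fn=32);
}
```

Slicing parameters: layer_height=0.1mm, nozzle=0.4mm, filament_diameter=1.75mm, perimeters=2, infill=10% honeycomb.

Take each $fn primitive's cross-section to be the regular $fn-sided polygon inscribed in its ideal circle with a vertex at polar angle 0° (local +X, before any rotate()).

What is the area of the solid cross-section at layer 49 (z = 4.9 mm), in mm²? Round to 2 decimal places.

720.59 mm²

At z = 4.9 mm: the cylinder: section is a regular 32-gon, circumradius r=11 (area = (32/2)·11.000²·sin(360°/32) = 377.69 mm²); the cylinder at (10, -2): section is a regular 32-gon, circumradius r=9 (area = (32/2)·9.000²·sin(360°/32) = 252.84 mm²); the cylinder at (15.5, 11.5): section is a regular 32-gon, circumradius r=8.5 (area = (32/2)·8.500²·sin(360°/32) = 225.52 mm²); Taking the union: the regions partially overlap — summed areas 856.06 mm² minus the doubly-counted overlap 135.47 mm² gives 720.59 mm² — area = 720.59 mm². Overall, the cross-section is a single solid region. Net area = 720.59 mm².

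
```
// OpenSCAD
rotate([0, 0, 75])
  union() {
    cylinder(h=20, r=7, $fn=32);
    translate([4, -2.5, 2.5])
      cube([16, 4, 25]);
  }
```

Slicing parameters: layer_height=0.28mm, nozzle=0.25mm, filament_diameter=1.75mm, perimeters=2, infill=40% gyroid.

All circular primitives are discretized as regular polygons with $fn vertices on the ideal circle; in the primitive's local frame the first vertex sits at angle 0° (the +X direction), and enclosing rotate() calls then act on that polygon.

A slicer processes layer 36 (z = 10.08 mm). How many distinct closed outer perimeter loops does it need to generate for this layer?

At z = 10.08 mm: the r=7 cylinder contributes a regular 32-gon of circumradius 7; the cube at (4, -2.5) (footprint 16×4) is included at this height; Combining (union): the regions partially overlap (shared area 11.45 mm²), so overlapping operands fuse into one piece — 1 connected region; (whole slice rotated 75° about Z — lengths, areas and connectivity unchanged). The result has 1 disconnected region.

1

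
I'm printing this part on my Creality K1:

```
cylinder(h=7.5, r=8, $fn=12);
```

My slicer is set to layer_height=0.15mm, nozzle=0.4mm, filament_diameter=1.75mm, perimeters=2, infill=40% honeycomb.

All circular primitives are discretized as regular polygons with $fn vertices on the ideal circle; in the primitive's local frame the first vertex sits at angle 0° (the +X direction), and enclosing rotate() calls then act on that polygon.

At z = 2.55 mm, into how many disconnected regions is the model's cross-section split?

At z = 2.55 mm: the r=8 cylinder gives a regular 12-gon of circumradius 8 (constant along its height). The result has 1 disconnected region.

1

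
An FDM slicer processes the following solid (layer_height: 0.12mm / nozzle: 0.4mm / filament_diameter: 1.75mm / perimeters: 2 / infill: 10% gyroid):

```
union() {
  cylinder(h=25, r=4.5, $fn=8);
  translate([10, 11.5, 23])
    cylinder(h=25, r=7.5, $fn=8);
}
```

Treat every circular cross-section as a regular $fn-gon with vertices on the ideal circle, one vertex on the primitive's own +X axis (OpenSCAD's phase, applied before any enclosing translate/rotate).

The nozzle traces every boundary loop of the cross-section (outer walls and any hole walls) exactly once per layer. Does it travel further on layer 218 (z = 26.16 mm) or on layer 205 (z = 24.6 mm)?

layer 205 (z = 24.6 mm)

Layer 218 (z = 26.16): the cylinder does not reach this height (z outside [0, 25]); the r=7.5 cylinder at (10, 11.5) contributes a regular 8-gon of circumradius 7.5 (perimeter = 2·8·7.500·sin(180°/8) = 45.92 mm); Merging all regions: only the r=7.5 cylinder at (10, 11.5) is present, so the union is just that shape — boundary = 45.92 mm. So its perimeter = 45.92 mm. Layer 205 (z = 24.6): the r=4.5 cylinder contributes a regular 8-gon of circumradius 4.5 (perimeter = 2·8·4.500·sin(180°/8) = 27.55 mm); the r=7.5 cylinder at (10, 11.5) gives a regular 8-gon of circumradius 7.5 (constant along its height) (perimeter = 2·8·7.500·sin(180°/8) = 45.92 mm); Combining (union): the 2 present regions are separate (no shared area or edge), so areas and boundary lengths simply add and each stays a separate island — boundary = 73.48 mm. So its perimeter = 73.48 mm. Layer 205 is larger (73.48 vs 45.92 mm).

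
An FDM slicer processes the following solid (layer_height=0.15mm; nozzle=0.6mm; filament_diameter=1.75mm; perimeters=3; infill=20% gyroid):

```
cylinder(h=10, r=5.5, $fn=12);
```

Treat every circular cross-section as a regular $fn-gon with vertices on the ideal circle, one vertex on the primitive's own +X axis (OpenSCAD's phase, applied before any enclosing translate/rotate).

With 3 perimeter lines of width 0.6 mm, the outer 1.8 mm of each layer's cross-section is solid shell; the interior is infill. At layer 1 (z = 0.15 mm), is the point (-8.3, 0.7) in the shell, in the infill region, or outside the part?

At z = 0.15 mm: the r=5.5 cylinder gives a regular 12-gon of circumradius 5.5 (constant along its height). Overall, the cross-section is a single solid region. The nearest boundary edge runs (-4.76, 2.75)→(-5.50, 0.00); distance from the point to it = 2.89 mm. The point is not inside any of the regions above, so it lies outside the cross-section (2.89 mm from the nearest boundary).

outside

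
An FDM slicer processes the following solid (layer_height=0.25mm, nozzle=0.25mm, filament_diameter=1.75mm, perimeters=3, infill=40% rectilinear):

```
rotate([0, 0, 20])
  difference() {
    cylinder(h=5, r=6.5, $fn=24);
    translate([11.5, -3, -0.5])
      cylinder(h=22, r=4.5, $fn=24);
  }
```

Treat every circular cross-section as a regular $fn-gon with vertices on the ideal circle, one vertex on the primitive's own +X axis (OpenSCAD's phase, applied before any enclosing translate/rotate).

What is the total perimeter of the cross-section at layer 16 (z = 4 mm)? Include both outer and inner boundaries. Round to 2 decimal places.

At z = 4 mm: the cylinder: section is a regular 24-gon, circumradius r=6.5 (perimeter = 2·24·6.500·sin(180°/24) = 40.72 mm); the r=4.5 cylinder at (11.5, -3) contributes a regular 24-gon of circumradius 4.5 (perimeter = 2·24·4.500·sin(180°/24) = 28.19 mm); After the difference (first − rest): starting from the r=6.5 cylinder, the r=4.5 cylinder at (11.5, -3) misses the remaining region (no effect) — boundary = 40.72 mm; (whole slice rotated 20° about Z — lengths, areas and connectivity unchanged). Overall, the cross-section is a single solid region. Total boundary length (outer) = 40.72 mm.

40.72 mm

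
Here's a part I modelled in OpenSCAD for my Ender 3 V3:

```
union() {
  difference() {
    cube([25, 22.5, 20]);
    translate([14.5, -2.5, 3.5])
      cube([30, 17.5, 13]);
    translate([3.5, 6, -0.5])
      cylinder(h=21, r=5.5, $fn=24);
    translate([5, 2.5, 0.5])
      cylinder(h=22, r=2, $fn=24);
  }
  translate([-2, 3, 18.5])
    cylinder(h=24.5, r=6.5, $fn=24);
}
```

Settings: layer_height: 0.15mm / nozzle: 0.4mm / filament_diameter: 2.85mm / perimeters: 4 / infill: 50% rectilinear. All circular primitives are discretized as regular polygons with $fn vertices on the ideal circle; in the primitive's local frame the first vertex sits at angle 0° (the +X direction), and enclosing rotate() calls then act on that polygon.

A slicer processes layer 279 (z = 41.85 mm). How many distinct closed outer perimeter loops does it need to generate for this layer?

1

At z = 41.85 mm: the cube does not reach this height (z outside [0, 20]); the cube at (14.5, -2.5) is absent (z outside [3.5, 16.5]); the cylinder at (3.5, 6) is not intersected at this z (z outside [-0.5, 20.5]); the cylinder at (5, 2.5) is not intersected at this z (z outside [0.5, 22.5]); After the difference (first − rest): the first operand is absent here, so nothing remains; the r=6.5 cylinder at (-2, 3) gives a regular 24-gon of circumradius 6.5 (constant along its height); Combining (union): only the r=6.5 cylinder at (-2, 3) is present, so the union is just that shape — 1 connected region. The result has 1 disconnected region.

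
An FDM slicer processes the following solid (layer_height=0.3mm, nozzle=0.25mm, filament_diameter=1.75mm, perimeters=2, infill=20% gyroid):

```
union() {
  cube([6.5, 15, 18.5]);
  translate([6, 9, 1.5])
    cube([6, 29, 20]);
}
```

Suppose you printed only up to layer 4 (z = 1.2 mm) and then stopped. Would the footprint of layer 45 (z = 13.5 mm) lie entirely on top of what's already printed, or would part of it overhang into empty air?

Compare the two slices. At z = 1.2: the cube is present — its section is the full 6.5×15 rectangle (area 97.50 mm²); the cube at (6, 9) is absent (z outside [1.5, 21.5]); Merging all regions: only the 6.5×15 cube is present, so the union is just that shape — area = 97.50 mm². At z = 13.5: the cube is present — its section is the full 6.5×15 rectangle (area 97.50 mm²); the cube at (6, 9) is present — its section is the full 6×29 rectangle (area 174.00 mm²); Taking the union: the regions partially overlap — summed areas 271.50 mm² minus the doubly-counted overlap 3.00 mm² gives 268.50 mm² — area = 268.50 mm². Checking containment: at z = 13.5 the cross-section extends beyond the z = 1.2 cross-section by about 171.00 mm².

part overhangs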